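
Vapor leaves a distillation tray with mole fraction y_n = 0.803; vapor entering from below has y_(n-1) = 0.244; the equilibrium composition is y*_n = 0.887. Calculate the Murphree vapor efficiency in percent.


Murphree vapor efficiency: EMV = (y_n - y_(n-1)) / (y*_n - y_(n-1)) * 100
EMV = (0.803 - 0.244) / (0.887 - 0.244) * 100 = 0.559 / 0.643 * 100 = 86.94

86.94 %


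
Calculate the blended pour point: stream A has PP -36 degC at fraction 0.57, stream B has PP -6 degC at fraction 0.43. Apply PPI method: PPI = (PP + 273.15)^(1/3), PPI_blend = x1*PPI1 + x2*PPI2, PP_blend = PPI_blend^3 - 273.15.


PPI_1 = (-36 + 273.15)^(1/3) = 6.189768
PPI_2 = (-6 + 273.15)^(1/3) = 6.440482
PPI_blend = 0.57 * 6.189768 + 0.43 * 6.440482 = 6.297575
PP_blend = 6.297575^3 - 273.15 = 249.7584 - 273.15 = -23.39

-23.39 degC


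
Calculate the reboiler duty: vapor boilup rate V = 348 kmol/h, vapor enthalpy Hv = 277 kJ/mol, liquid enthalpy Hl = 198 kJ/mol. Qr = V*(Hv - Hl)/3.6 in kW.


Qr = 348 * (277 - 198) / 3.6 = 348 * 79 / 3.6 = 7637

7637 kW


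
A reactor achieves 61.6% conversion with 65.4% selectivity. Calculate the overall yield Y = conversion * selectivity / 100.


Overall yield = conversion (%) * selectivity (%) / 100
Conversion = 61.6%, Selectivity = 65.4%
Y = 61.6 * 65.4 / 100
= 40.2864 %

40.2864 %


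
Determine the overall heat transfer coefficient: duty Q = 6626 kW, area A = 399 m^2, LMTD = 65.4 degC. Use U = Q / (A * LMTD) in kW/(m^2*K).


From Q = U*A*LMTD, U = Q / (A * LMTD)
U = 6626 / (399 * 65.4) = 6626 / 26094.6 = 0.2539

0.2539 kW/(m^2*K)


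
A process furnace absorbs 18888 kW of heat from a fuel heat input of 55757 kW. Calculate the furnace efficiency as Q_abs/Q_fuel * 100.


Furnace efficiency = Q_absorbed / Q_fuel * 100
= 18888 / 55757 * 100 = 33.88

33.88 %


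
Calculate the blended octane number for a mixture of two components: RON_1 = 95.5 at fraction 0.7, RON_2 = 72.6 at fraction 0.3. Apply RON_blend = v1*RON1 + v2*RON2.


Linear blending: RON_blend = sum(vi * RONi)
Contribution 1: 0.7 * 95.5 = 66.85
Contribution 2: 0.3 * 72.6 = 21.78
RON_blend = 66.85 + 21.78 = 88.63

88.63


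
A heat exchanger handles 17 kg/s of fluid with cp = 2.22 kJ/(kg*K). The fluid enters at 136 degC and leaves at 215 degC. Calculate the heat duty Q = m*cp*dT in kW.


Q = m_dot * cp * delta_T
delta_T = 215 - 136 = 79 K
Q = 17 * 2.22 * 79
= 37.74 * 79
= 2981.46 kW

2981.46 kW


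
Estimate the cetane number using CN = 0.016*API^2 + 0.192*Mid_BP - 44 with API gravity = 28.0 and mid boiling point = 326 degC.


CN = 0.016 * 28.0^2 + 0.192 * 326 - 44
CN = 12.544 + 62.592 - 44 = 31.136

31.136


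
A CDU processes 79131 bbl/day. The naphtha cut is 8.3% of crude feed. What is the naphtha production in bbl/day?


Crude throughput = 79131 bbl/day
Fraction yield = 8.3%
yield = throughput * fraction / 100
yield = 79131 * 8.3 / 100 = 6567.873

6567.873 bbl/day


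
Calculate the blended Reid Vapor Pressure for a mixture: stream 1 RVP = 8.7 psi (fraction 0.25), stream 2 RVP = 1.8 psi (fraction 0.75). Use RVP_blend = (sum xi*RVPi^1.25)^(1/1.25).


Chevron index: RVP_blend = (sum xi*RVPi^1.25)^(1/1.25)
RVP^1.25 terms: 0.25 * 8.7^1.25 + 0.75 * 1.8^1.25 = 5.29911
RVP_blend = 5.29911^(1/1.25) = 3.796

3.796 psi


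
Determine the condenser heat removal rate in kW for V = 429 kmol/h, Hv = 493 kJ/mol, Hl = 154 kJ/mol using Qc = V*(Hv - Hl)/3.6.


Qc = 429 * (493 - 154) / 3.6 = 429 * 339 / 3.6 = 40400

40400 kW


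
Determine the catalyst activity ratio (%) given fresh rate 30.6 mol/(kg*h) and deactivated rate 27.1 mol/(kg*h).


Activity (%) = (rate_used / rate_fresh) * 100
rate_used = 27.1, rate_fresh = 30.6
= (27.1 / 30.6) * 100
= 0.8856 * 100 = 88.56

88.56 %


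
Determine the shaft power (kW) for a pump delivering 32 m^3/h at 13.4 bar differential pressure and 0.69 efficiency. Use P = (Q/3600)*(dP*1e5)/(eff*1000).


Q = 32 / 3600 = 0.00888889 m^3/s
P = 0.00888889 * (13.4 * 1e5) / 0.69 / 1000 = 17.26

17.26 kW


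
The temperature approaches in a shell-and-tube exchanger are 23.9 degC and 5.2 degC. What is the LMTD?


LMTD = (dT1 - dT2) / ln(dT1/dT2)
= (23.9 - 5.2) / ln(23.9 / 5.2) = 18.7 / 1.52522 = 12.26

12.26 degC


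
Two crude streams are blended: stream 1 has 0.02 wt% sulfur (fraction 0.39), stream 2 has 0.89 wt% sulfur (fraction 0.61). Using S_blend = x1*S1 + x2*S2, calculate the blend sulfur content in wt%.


Linear sulfur blending: S_blend = x1*S1 + x2*S2
Contribution 1: 0.39 * 0.02 = 0.0078 wt%
Contribution 2: 0.61 * 0.89 = 0.5429 wt%
S_blend = 0.0078 + 0.5429 = 0.5507

0.5507 wt%


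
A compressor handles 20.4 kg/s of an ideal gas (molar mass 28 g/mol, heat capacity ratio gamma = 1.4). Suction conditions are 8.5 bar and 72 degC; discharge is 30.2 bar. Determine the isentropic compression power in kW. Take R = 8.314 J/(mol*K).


Isentropic work: W = m*(gamma/(gamma-1))*(R*T1/MW)*((P2/P1)^((gamma-1)/gamma) - 1)
T1 = 72 + 273.15 = 345.15 K
Pressure ratio = 30.2 / 8.5 = 3.55294
Exponent = (1.4 - 1)/1.4 = 0.285714
(P2/P1)^exp - 1 = 3.55294^0.285714 - 1 = 0.436517
W = 20.4 * 1.4 / 0.4 * 8.314 * 345.15 / 28 * 0.436517 = 3194

3194 kW


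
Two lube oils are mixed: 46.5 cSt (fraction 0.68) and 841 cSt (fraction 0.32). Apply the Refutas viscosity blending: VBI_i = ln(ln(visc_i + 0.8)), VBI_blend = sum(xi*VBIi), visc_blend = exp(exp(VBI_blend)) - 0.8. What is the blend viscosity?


Refutas method: VBN_i = 14.534*ln(ln(visc_i + 0.8)) + 10.975, blended linearly by mass fraction; since VBN is linear in VBI_i = ln(ln(visc_i + 0.8)) and the fractions sum to 1, blend VBI directly: visc = exp(exp(VBI_blend)) - 0.8
VBI_1 = ln(ln(46.5 + 0.8)) = 1.34976
VBI_2 = ln(ln(841 + 0.8)) = 1.9074
VBI_blend = 0.68 * 1.34976 + 0.32 * 1.9074 = 1.5282
visc_blend = exp(exp(1.5282)) - 0.8 = 99.67

99.67 cSt


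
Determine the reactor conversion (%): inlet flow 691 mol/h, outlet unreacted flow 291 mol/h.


X = (F_in - F_out) / F_in * 100
Moles reacted = 691 - 291 = 400
X = 400 / 691 * 100
= 0.5789 * 100
= 57.89 %

57.89 %


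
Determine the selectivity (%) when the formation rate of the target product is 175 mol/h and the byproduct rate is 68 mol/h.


Selectivity = desired / (desired + undesired) * 100
Total products = 175 + 68 = 243 mol/h
S = 175 / 243 * 100
= 0.7202 * 100
= 72.02 %

72.02 %


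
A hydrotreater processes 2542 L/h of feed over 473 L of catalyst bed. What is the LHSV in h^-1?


LHSV = volumetric feed rate / catalyst volume
= 2542 L/h / 473 L
= 5.374 h^-1

5.374 h^-1


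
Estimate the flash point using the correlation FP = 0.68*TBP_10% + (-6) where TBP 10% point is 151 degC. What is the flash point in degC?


FP = 0.68 * 151 + (-6) = 96.68

96.68 degC


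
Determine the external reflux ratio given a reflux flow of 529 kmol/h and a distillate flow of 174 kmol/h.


Reflux ratio definition: R = L / D (liquid returned / distillate withdrawn)
L = 529 kmol/h, D = 174 kmol/h
R = 529 / 174 = 3.040

3.040


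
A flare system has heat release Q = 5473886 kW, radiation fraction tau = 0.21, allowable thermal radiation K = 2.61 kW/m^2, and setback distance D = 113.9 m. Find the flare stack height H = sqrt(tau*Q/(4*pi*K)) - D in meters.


tau*Q/(4*pi*K) = 0.21 * 5473886 / (4 * pi * 2.61) = 35048.1
sqrt(35048.1) = 187.211
H = 187.211 - 113.9 = 73.31

73.31 m


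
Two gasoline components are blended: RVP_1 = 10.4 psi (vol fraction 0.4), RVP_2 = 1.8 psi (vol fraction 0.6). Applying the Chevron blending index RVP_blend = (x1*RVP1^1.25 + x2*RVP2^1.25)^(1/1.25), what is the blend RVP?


Chevron index: RVP_blend = (sum xi*RVPi^1.25)^(1/1.25)
RVP^1.25 terms: 0.4 * 10.4^1.25 + 0.6 * 1.8^1.25 = 8.72149
RVP_blend = 8.72149^(1/1.25) = 5.656

5.656 psi


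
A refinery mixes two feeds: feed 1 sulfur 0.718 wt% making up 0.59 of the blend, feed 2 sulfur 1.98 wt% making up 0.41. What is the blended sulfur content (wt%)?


Linear sulfur blending: S_blend = x1*S1 + x2*S2
Contribution 1: 0.59 * 0.718 = 0.42362 wt%
Contribution 2: 0.41 * 1.98 = 0.8118 wt%
S_blend = 0.42362 + 0.8118 = 1.23542

1.23542 wt%


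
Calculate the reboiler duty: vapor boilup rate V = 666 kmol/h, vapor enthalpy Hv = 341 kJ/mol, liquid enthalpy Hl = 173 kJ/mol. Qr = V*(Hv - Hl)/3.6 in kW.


Qr = 666 * (341 - 173) / 3.6 = 666 * 168 / 3.6 = 31080

31080 kW


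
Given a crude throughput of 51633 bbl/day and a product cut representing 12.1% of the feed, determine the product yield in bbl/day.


Crude throughput = 51633 bbl/day
Fraction yield = 12.1%
yield = throughput * fraction / 100
yield = 51633 * 12.1 / 100 = 6247.593

6247.593 bbl/day


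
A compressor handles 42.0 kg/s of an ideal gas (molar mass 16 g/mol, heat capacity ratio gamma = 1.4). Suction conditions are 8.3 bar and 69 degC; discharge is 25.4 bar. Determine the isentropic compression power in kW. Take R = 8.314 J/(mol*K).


Isentropic work: W = m*(gamma/(gamma-1))*(R*T1/MW)*((P2/P1)^((gamma-1)/gamma) - 1)
T1 = 69 + 273.15 = 342.15 K
Pressure ratio = 25.4 / 8.3 = 3.06024
Exponent = (1.4 - 1)/1.4 = 0.285714
(P2/P1)^exp - 1 = 3.06024^0.285714 - 1 = 0.376535
W = 42.0 * 1.4 / 0.4 * 8.314 * 342.15 / 16 * 0.376535 = 9841

9841 kW


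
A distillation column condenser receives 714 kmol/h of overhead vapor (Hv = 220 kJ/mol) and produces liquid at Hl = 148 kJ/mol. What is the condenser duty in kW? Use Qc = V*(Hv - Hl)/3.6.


Qc = 714 * (220 - 148) / 3.6 = 714 * 72 / 3.6 = 14280

14280 kW


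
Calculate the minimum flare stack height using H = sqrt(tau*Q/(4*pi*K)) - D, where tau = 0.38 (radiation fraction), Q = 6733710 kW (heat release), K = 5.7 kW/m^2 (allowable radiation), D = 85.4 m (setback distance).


tau*Q/(4*pi*K) = 0.38 * 6733710 / (4 * pi * 5.7) = 35723.4
sqrt(35723.4) = 189.006
H = 189.006 - 85.4 = 103.6

103.6 m


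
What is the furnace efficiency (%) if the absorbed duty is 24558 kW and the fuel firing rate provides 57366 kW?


Furnace efficiency = Q_absorbed / Q_fuel * 100
= 24558 / 57366 * 100 = 42.81

42.81 %


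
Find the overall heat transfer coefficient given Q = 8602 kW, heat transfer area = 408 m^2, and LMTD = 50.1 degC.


From Q = U*A*LMTD, U = Q / (A * LMTD)
U = 8602 / (408 * 50.1) = 8602 / 20440.8 = 0.4208

0.4208 kW/(m^2*K)


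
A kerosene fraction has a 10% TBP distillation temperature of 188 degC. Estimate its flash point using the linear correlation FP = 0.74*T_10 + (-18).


FP = 0.74 * 188 + (-18) = 121.12

121.12 degC


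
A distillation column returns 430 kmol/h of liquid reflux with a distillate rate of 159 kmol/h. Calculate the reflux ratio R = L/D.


Reflux ratio definition: R = L / D (liquid returned / distillate withdrawn)
L = 430 kmol/h, D = 159 kmol/h
R = 430 / 159 = 2.704

2.704


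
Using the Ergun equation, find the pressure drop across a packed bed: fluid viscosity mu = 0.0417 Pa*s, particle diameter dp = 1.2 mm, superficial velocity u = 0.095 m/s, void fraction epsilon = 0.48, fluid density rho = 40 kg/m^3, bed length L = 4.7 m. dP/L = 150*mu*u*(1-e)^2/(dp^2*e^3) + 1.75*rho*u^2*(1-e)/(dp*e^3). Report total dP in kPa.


dp = 1.2 mm = 0.0012 m
Viscous term = 150*0.0417*0.095*(1-0.48)^2 / (0.0012^2*0.48^3) = 1008950
Inertial term = 1.75*40*0.095^2*(1-0.48) / (0.0012*0.48^3) = 2475.39
dP/L = 1008950 + 2475.39 = 1011430 Pa/m
dP = 1011430 * 4.7 / 1000 = 4754 kPa

4754 kPa


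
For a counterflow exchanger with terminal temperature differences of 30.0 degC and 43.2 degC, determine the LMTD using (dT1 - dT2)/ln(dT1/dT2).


LMTD = (dT1 - dT2) / ln(dT1/dT2)
= (30.0 - 43.2) / ln(30.0 / 43.2) = -13.2 / -0.364643 = 36.20

36.20 degC


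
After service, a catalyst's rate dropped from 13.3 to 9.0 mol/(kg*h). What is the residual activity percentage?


Activity (%) = (rate_used / rate_fresh) * 100
rate_used = 9.0, rate_fresh = 13.3
= (9.0 / 13.3) * 100
= 0.6767 * 100 = 67.67

67.67 %


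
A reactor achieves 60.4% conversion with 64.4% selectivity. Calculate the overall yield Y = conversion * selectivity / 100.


Overall yield = conversion (%) * selectivity (%) / 100
Conversion = 60.4%, Selectivity = 64.4%
Y = 60.4 * 64.4 / 100
= 38.8976 %

38.8976 %


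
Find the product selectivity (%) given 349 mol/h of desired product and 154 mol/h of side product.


Selectivity = desired / (desired + undesired) * 100
Total products = 349 + 154 = 503 mol/h
S = 349 / 503 * 100
= 0.6938 * 100
= 69.38 %

69.38 %


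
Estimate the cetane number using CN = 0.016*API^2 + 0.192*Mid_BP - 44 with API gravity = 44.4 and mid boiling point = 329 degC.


CN = 0.016 * 44.4^2 + 0.192 * 329 - 44
CN = 31.54176 + 63.168 - 44 = 50.70976

50.70976


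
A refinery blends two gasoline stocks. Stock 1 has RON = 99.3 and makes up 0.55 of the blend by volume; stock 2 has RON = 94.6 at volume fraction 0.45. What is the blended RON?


Linear blending: RON_blend = sum(vi * RONi)
Contribution 1: 0.55 * 99.3 = 54.615
Contribution 2: 0.45 * 94.6 = 42.57
RON_blend = 54.615 + 42.57 = 97.185

97.185


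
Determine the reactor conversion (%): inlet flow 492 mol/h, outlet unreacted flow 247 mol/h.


X = (F_in - F_out) / F_in * 100
Moles reacted = 492 - 247 = 245
X = 245 / 492 * 100
= 0.4980 * 100
= 49.80 %

49.80 %


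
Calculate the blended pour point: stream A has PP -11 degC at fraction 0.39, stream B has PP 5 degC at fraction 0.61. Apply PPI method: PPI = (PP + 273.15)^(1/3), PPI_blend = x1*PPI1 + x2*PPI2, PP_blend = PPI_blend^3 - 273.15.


PPI_1 = (-11 + 273.15)^(1/3) = 6.400049
PPI_2 = (5 + 273.15)^(1/3) = 6.527693
PPI_blend = 0.39 * 6.400049 + 0.61 * 6.527693 = 6.477912
PP_blend = 6.477912^3 - 273.15 = 271.8348 - 273.15 = -1.32

-1.32 degC


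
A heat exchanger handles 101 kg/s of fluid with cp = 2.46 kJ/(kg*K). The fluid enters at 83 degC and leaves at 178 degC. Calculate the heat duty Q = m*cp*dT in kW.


Q = m_dot * cp * delta_T
delta_T = 178 - 83 = 95 K
Q = 101 * 2.46 * 95
= 248.46 * 95
= 23603.7 kW

23603.7 kW


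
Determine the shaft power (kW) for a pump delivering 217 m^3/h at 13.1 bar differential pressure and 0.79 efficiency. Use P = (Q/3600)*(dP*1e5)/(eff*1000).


Q = 217 / 3600 = 0.0602778 m^3/s
P = 0.0602778 * (13.1 * 1e5) / 0.79 / 1000 = 99.95

99.95 kW


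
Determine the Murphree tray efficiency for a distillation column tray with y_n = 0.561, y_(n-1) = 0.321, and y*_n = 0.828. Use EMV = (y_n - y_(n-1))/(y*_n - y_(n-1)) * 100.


Murphree vapor efficiency: EMV = (y_n - y_(n-1)) / (y*_n - y_(n-1)) * 100
EMV = (0.561 - 0.321) / (0.828 - 0.321) * 100 = 0.24 / 0.507 * 100 = 47.34

47.34 %


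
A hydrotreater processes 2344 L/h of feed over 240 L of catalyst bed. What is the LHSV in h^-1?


LHSV = volumetric feed rate / catalyst volume
= 2344 L/h / 240 L
= 9.767 h^-1

9.767 h^-1


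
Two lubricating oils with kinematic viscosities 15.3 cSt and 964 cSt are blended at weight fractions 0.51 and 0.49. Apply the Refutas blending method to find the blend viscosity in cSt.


Refutas method: VBN_i = 14.534*ln(ln(visc_i + 0.8)) + 10.975, blended linearly by mass fraction; since VBN is linear in VBI_i = ln(ln(visc_i + 0.8)) and the fractions sum to 1, blend VBI directly: visc = exp(exp(VBI_blend)) - 0.8
VBI_1 = ln(ln(15.3 + 0.8)) = 1.02203
VBI_2 = ln(ln(964 + 0.8)) = 1.92744
VBI_blend = 0.51 * 1.02203 + 0.49 * 1.92744 = 1.46568
visc_blend = exp(exp(1.46568)) - 0.8 = 75.18

75.18 cSt


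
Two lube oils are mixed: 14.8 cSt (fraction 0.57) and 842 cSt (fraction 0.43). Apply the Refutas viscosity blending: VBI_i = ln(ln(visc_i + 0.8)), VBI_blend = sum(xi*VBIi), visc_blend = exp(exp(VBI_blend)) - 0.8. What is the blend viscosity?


Refutas method: VBN_i = 14.534*ln(ln(visc_i + 0.8)) + 10.975, blended linearly by mass fraction; since VBN is linear in VBI_i = ln(ln(visc_i + 0.8)) and the fractions sum to 1, blend VBI directly: visc = exp(exp(VBI_blend)) - 0.8
VBI_1 = ln(ln(14.8 + 0.8)) = 1.01061
VBI_2 = ln(ln(842 + 0.8)) = 1.90757
VBI_blend = 0.57 * 1.01061 + 0.43 * 1.90757 = 1.3963
visc_blend = exp(exp(1.3963)) - 0.8 = 56.04

56.04 cSt


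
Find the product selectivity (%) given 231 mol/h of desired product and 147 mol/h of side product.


Selectivity = desired / (desired + undesired) * 100
Total products = 231 + 147 = 378 mol/h
S = 231 / 378 * 100
= 0.6111 * 100
= 61.11 %

61.11 %


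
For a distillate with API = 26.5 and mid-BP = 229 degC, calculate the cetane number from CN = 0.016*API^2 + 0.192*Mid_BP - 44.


CN = 0.016 * 26.5^2 + 0.192 * 229 - 44
CN = 11.236 + 43.968 - 44 = 11.204

11.204


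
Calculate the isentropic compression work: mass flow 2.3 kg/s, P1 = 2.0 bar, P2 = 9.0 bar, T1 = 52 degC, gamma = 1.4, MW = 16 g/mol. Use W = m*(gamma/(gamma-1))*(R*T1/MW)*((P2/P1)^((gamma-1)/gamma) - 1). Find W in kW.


Isentropic work: W = m*(gamma/(gamma-1))*(R*T1/MW)*((P2/P1)^((gamma-1)/gamma) - 1)
T1 = 52 + 273.15 = 325.15 K
Pressure ratio = 9.0 / 2.0 = 4.5
Exponent = (1.4 - 1)/1.4 = 0.285714
(P2/P1)^exp - 1 = 4.5^0.285714 - 1 = 0.536852
W = 2.3 * 1.4 / 0.4 * 8.314 * 325.15 / 16 * 0.536852 = 730.2

730.2 kW


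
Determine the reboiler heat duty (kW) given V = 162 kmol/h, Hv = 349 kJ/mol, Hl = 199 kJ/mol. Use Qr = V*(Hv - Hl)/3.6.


Qr = 162 * (349 - 199) / 3.6 = 162 * 150 / 3.6 = 6750

6750 kW


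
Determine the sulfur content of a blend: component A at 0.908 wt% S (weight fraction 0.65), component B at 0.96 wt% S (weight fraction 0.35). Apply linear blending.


Linear sulfur blending: S_blend = x1*S1 + x2*S2
Contribution 1: 0.65 * 0.908 = 0.5902 wt%
Contribution 2: 0.35 * 0.96 = 0.336 wt%
S_blend = 0.5902 + 0.336 = 0.9262

0.9262 wt%


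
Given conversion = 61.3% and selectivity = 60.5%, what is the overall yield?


Overall yield = conversion (%) * selectivity (%) / 100
Conversion = 61.3%, Selectivity = 60.5%
Y = 61.3 * 60.5 / 100
= 37.0865 %

37.0865 %


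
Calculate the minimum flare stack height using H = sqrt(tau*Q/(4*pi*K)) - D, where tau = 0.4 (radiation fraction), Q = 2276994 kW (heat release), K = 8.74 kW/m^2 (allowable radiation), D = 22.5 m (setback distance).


tau*Q/(4*pi*K) = 0.4 * 2276994 / (4 * pi * 8.74) = 8292.79
sqrt(8292.79) = 91.0648
H = 91.0648 - 22.5 = 68.56

68.56 m


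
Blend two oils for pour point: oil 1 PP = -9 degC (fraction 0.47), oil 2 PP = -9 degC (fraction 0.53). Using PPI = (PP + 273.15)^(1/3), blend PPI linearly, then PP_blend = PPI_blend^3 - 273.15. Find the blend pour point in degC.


PPI_1 = (-9 + 273.15)^(1/3) = 6.416283
PPI_2 = (-9 + 273.15)^(1/3) = 6.416283
PPI_blend = 0.47 * 6.416283 + 0.53 * 6.416283 = 6.416283
PP_blend = 6.416283^3 - 273.15 = 264.1499 - 273.15 = -9

-9 degC


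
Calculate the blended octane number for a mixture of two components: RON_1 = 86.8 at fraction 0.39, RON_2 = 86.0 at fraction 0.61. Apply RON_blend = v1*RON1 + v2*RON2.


Linear blending: RON_blend = sum(vi * RONi)
Contribution 1: 0.39 * 86.8 = 33.852
Contribution 2: 0.61 * 86.0 = 52.46
RON_blend = 33.852 + 52.46 = 86.312

86.312


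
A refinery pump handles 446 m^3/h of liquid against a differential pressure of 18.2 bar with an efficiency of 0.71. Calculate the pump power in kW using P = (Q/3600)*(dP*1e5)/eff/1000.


Q = 446 / 3600 = 0.123889 m^3/s
P = 0.123889 * (18.2 * 1e5) / 0.71 / 1000 = 317.6

317.6 kW


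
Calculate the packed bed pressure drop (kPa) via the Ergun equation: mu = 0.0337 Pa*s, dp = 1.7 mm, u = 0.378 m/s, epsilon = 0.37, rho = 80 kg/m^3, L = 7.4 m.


dp = 1.7 mm = 0.0017 m
Viscous term = 150*0.0337*0.378*(1-0.37)^2 / (0.0017^2*0.37^3) = 5180730
Inertial term = 1.75*80*0.378^2*(1-0.37) / (0.0017*0.37^3) = 146352
dP/L = 5180730 + 146352 = 5327080 Pa/m
dP = 5327080 * 7.4 / 1000 = 39420 kPa

39420 kPa


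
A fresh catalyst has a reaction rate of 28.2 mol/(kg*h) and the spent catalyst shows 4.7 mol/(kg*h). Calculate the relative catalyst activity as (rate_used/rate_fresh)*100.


Activity (%) = (rate_used / rate_fresh) * 100
rate_used = 4.7, rate_fresh = 28.2
= (4.7 / 28.2) * 100
= 0.1667 * 100 = 16.67

16.67 %


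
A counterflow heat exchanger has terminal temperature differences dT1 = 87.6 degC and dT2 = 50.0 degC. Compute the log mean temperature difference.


LMTD = (dT1 - dT2) / ln(dT1/dT2)
= (87.6 - 50.0) / ln(87.6 / 50.0) = 37.6 / 0.560758 = 67.05

67.05 degC


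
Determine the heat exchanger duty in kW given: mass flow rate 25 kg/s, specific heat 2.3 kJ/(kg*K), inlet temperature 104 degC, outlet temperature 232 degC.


Q = m_dot * cp * delta_T
delta_T = 232 - 104 = 128 K
Q = 25 * 2.3 * 128
= 57.5 * 128
= 7360 kW

7360 kW


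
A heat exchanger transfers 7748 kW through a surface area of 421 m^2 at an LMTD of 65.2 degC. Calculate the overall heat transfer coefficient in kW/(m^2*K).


From Q = U*A*LMTD, U = Q / (A * LMTD)
U = 7748 / (421 * 65.2) = 7748 / 27449.2 = 0.2823

0.2823 kW/(m^2*K)


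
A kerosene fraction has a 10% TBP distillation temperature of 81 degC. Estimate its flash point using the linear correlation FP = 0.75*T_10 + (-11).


FP = 0.75 * 81 + (-11) = 49.75

49.75 degC


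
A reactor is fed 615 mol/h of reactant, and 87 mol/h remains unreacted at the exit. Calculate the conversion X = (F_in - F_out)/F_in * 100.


X = (F_in - F_out) / F_in * 100
Moles reacted = 615 - 87 = 528
X = 528 / 615 * 100
= 0.8585 * 100
= 85.85 %

85.85 %


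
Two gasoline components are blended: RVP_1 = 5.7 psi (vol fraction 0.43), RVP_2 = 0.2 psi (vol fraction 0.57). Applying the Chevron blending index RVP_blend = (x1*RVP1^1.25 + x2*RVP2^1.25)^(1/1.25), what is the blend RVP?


Chevron index: RVP_blend = (sum xi*RVPi^1.25)^(1/1.25)
RVP^1.25 terms: 0.43 * 5.7^1.25 + 0.57 * 0.2^1.25 = 3.86338
RVP_blend = 3.86338^(1/1.25) = 2.948

2.948 psi


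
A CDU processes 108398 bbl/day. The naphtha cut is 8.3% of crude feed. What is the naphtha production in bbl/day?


Crude throughput = 108398 bbl/day
Fraction yield = 8.3%
yield = throughput * fraction / 100
yield = 108398 * 8.3 / 100 = 8997.034

8997.034 bbl/day


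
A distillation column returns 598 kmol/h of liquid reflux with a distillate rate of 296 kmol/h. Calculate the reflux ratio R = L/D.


Reflux ratio definition: R = L / D (liquid returned / distillate withdrawn)
L = 598 kmol/h, D = 296 kmol/h
R = 598 / 296 = 2.020

2.020


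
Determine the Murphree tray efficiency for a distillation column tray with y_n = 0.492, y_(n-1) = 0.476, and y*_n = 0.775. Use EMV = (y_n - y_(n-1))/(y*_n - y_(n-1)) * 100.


Murphree vapor efficiency: EMV = (y_n - y_(n-1)) / (y*_n - y_(n-1)) * 100
EMV = (0.492 - 0.476) / (0.775 - 0.476) * 100 = 0.016 / 0.299 * 100 = 5.351

5.351 %


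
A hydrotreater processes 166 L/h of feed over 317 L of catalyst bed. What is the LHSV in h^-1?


LHSV = volumetric feed rate / catalyst volume
= 166 L/h / 317 L
= 0.5237 h^-1

0.5237 h^-1


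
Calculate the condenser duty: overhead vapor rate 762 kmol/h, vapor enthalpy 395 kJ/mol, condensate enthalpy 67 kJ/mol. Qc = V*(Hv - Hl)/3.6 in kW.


Qc = 762 * (395 - 67) / 3.6 = 762 * 328 / 3.6 = 69430

69430 kW


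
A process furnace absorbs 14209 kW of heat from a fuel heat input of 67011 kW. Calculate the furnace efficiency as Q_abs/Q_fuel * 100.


Furnace efficiency = Q_absorbed / Q_fuel * 100
= 14209 / 67011 * 100 = 21.20

21.20 %


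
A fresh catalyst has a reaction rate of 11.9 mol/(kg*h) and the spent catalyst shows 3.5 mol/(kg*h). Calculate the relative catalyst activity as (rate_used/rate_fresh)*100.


Activity (%) = (rate_used / rate_fresh) * 100
rate_used = 3.5, rate_fresh = 11.9
= (3.5 / 11.9) * 100
= 0.2941 * 100 = 29.41

29.41 %


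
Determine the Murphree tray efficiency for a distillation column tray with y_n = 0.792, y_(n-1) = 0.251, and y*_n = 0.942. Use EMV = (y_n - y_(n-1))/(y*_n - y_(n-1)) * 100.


Murphree vapor efficiency: EMV = (y_n - y_(n-1)) / (y*_n - y_(n-1)) * 100
EMV = (0.792 - 0.251) / (0.942 - 0.251) * 100 = 0.541 / 0.691 * 100 = 78.29

78.29 %


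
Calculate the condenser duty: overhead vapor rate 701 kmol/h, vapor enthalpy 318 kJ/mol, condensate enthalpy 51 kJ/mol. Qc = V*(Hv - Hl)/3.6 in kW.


Qc = 701 * (318 - 51) / 3.6 = 701 * 267 / 3.6 = 51990

51990 kW


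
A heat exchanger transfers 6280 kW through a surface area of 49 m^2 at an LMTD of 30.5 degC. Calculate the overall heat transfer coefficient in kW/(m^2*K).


From Q = U*A*LMTD, U = Q / (A * LMTD)
U = 6280 / (49 * 30.5) = 6280 / 1494.5 = 4.202

4.202 kW/(m^2*K)


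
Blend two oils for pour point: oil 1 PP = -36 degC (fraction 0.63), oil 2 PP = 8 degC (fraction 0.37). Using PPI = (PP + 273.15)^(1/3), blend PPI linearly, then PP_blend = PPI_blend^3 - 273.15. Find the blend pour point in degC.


PPI_1 = (-36 + 273.15)^(1/3) = 6.189768
PPI_2 = (8 + 273.15)^(1/3) = 6.551077
PPI_blend = 0.63 * 6.189768 + 0.37 * 6.551077 = 6.323452
PP_blend = 6.323452^3 - 273.15 = 252.8498 - 273.15 = -20.3

-20.3 degC


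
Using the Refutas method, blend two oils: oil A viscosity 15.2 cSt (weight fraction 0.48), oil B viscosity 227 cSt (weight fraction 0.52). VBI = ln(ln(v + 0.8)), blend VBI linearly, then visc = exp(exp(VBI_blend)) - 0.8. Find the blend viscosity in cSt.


Refutas method: VBN_i = 14.534*ln(ln(visc_i + 0.8)) + 10.975, blended linearly by mass fraction; since VBN is linear in VBI_i = ln(ln(visc_i + 0.8)) and the fractions sum to 1, blend VBI directly: visc = exp(exp(VBI_blend)) - 0.8
VBI_1 = ln(ln(15.2 + 0.8)) = 1.01978
VBI_2 = ln(ln(227 + 0.8)) = 1.69166
VBI_blend = 0.48 * 1.01978 + 0.52 * 1.69166 = 1.36916
visc_blend = exp(exp(1.36916)) - 0.8 = 50.21

50.21 cSt


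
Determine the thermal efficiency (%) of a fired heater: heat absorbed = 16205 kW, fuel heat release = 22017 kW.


Furnace efficiency = Q_absorbed / Q_fuel * 100
= 16205 / 22017 * 100 = 73.60

73.60 %


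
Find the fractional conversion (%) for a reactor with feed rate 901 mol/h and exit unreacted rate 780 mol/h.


X = (F_in - F_out) / F_in * 100
Moles reacted = 901 - 780 = 121
X = 121 / 901 * 100
= 0.1343 * 100
= 13.43 %

13.43 %


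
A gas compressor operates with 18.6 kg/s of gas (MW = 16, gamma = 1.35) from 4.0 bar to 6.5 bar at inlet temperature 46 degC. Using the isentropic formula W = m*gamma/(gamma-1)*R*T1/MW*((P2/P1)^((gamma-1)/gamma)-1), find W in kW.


Isentropic work: W = m*(gamma/(gamma-1))*(R*T1/MW)*((P2/P1)^((gamma-1)/gamma) - 1)
T1 = 46 + 273.15 = 319.15 K
Pressure ratio = 6.5 / 4.0 = 1.625
Exponent = (1.35 - 1)/1.35 = 0.259259
(P2/P1)^exp - 1 = 1.625^0.259259 - 1 = 0.134137
W = 18.6 * 1.35 / 0.35 * 8.314 * 319.15 / 16 * 0.134137 = 1596

1596 kW


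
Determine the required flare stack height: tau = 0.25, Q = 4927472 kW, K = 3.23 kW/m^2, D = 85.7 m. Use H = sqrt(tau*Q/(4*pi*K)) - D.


tau*Q/(4*pi*K) = 0.25 * 4927472 / (4 * pi * 3.23) = 30349.5
sqrt(30349.5) = 174.211
H = 174.211 - 85.7 = 88.51

88.51 m


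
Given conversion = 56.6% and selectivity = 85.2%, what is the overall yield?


Overall yield = conversion (%) * selectivity (%) / 100
Conversion = 56.6%, Selectivity = 85.2%
Y = 56.6 * 85.2 / 100
= 48.2232 %

48.2232 %


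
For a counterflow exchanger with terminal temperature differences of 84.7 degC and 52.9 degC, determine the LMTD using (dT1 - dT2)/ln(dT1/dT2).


LMTD = (dT1 - dT2) / ln(dT1/dT2)
= (84.7 - 52.9) / ln(84.7 / 52.9) = 31.8 / 0.470712 = 67.56

67.56 degC


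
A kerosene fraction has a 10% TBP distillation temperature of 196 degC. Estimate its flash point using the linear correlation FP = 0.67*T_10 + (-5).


FP = 0.67 * 196 + (-5) = 126.32

126.32 degC


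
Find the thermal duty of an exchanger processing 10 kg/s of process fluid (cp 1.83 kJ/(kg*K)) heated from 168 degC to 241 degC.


Q = m_dot * cp * delta_T
delta_T = 241 - 168 = 73 K
Q = 10 * 1.83 * 73
= 18.3 * 73
= 1335.9 kW

1335.9 kW


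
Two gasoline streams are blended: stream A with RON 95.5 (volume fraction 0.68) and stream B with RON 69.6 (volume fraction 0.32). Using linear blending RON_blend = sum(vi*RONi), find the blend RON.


Linear blending: RON_blend = sum(vi * RONi)
Contribution 1: 0.68 * 95.5 = 64.94
Contribution 2: 0.32 * 69.6 = 22.272
RON_blend = 64.94 + 22.272 = 87.212

87.212


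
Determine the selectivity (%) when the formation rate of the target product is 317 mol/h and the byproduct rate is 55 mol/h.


Selectivity = desired / (desired + undesired) * 100
Total products = 317 + 55 = 372 mol/h
S = 317 / 372 * 100
= 0.8522 * 100
= 85.22 %

85.22 %


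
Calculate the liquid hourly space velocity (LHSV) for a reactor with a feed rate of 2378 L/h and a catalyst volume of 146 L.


LHSV = volumetric feed rate / catalyst volume
= 2378 L/h / 146 L
= 16.29 h^-1

16.29 h^-1


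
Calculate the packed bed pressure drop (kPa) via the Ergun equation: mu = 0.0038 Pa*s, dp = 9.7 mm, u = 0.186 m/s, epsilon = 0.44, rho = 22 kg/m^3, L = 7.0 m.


dp = 9.7 mm = 0.0097 m
Viscous term = 150*0.0038*0.186*(1-0.44)^2 / (0.0097^2*0.44^3) = 4148.23
Inertial term = 1.75*22*0.186^2*(1-0.44) / (0.0097*0.44^3) = 902.703
dP/L = 4148.23 + 902.703 = 5050.93 Pa/m
dP = 5050.93 * 7.0 / 1000 = 35.36 kPa

35.36 kPa


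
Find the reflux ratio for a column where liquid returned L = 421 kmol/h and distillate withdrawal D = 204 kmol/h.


Reflux ratio definition: R = L / D (liquid returned / distillate withdrawn)
L = 421 kmol/h, D = 204 kmol/h
R = 421 / 204 = 2.064

2.064


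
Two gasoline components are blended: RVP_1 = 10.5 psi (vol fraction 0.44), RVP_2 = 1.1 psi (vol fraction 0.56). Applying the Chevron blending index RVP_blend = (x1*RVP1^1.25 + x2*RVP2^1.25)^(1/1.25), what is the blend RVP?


Chevron index: RVP_blend = (sum xi*RVPi^1.25)^(1/1.25)
RVP^1.25 terms: 0.44 * 10.5^1.25 + 0.56 * 1.1^1.25 = 8.94733
RVP_blend = 8.94733^(1/1.25) = 5.772

5.772 psi


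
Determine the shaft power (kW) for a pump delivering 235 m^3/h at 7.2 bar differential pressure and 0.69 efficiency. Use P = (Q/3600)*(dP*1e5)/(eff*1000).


Q = 235 / 3600 = 0.0652778 m^3/s
P = 0.0652778 * (7.2 * 1e5) / 0.69 / 1000 = 68.12

68.12 kW


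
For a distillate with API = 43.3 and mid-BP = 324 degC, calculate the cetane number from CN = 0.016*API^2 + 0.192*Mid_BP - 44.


CN = 0.016 * 43.3^2 + 0.192 * 324 - 44
CN = 29.99824 + 62.208 - 44 = 48.20624

48.20624


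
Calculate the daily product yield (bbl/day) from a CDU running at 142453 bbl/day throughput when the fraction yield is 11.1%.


Crude throughput = 142453 bbl/day
Fraction yield = 11.1%
yield = throughput * fraction / 100
yield = 142453 * 11.1 / 100 = 15812.283

15812.283 bbl/day


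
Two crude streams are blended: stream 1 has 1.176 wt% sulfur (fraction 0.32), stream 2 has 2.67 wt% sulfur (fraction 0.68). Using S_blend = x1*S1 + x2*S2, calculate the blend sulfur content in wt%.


Linear sulfur blending: S_blend = x1*S1 + x2*S2
Contribution 1: 0.32 * 1.176 = 0.37632 wt%
Contribution 2: 0.68 * 2.67 = 1.8156 wt%
S_blend = 0.37632 + 1.8156 = 2.19192

2.19192 wt%


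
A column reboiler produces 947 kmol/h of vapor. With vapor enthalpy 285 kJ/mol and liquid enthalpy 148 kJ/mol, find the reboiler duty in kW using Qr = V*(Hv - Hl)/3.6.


Qr = 947 * (285 - 148) / 3.6 = 947 * 137 / 3.6 = 36040

36040 kW


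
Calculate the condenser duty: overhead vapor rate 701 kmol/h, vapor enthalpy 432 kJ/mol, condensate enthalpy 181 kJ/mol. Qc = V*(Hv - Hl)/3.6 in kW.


Qc = 701 * (432 - 181) / 3.6 = 701 * 251 / 3.6 = 48880

48880 kW


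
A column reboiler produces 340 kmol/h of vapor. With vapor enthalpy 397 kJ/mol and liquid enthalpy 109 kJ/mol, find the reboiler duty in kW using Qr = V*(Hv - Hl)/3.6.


Qr = 340 * (397 - 109) / 3.6 = 340 * 288 / 3.6 = 27200

27200 kW


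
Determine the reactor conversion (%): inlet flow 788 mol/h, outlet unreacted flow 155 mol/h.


X = (F_in - F_out) / F_in * 100
Moles reacted = 788 - 155 = 633
X = 633 / 788 * 100
= 0.8033 * 100
= 80.33 %

80.33 %


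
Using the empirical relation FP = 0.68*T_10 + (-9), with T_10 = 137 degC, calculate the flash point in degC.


FP = 0.68 * 137 + (-9) = 84.16

84.16 degC


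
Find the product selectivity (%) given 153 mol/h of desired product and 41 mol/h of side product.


Selectivity = desired / (desired + undesired) * 100
Total products = 153 + 41 = 194 mol/h
S = 153 / 194 * 100
= 0.7887 * 100
= 78.87 %

78.87 %


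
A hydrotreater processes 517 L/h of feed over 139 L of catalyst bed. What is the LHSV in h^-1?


LHSV = volumetric feed rate / catalyst volume
= 517 L/h / 139 L
= 3.719 h^-1

3.719 h^-1


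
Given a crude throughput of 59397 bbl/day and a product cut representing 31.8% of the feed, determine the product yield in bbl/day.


Crude throughput = 59397 bbl/day
Fraction yield = 31.8%
yield = throughput * fraction / 100
yield = 59397 * 31.8 / 100 = 18888.246

18888.246 bbl/day


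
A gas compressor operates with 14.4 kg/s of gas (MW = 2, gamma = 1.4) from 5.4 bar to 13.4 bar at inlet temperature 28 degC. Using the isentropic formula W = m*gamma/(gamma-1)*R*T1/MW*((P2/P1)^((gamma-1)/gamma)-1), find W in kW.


Isentropic work: W = m*(gamma/(gamma-1))*(R*T1/MW)*((P2/P1)^((gamma-1)/gamma) - 1)
T1 = 28 + 273.15 = 301.15 K
Pressure ratio = 13.4 / 5.4 = 2.48148
Exponent = (1.4 - 1)/1.4 = 0.285714
(P2/P1)^exp - 1 = 2.48148^0.285714 - 1 = 0.296506
W = 14.4 * 1.4 / 0.4 * 8.314 * 301.15 / 2 * 0.296506 = 18710

18710 kW


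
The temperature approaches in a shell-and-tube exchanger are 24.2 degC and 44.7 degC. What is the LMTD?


LMTD = (dT1 - dT2) / ln(dT1/dT2)
= (24.2 - 44.7) / ln(24.2 / 44.7) = -20.5 / -0.613621 = 33.41

33.41 degC


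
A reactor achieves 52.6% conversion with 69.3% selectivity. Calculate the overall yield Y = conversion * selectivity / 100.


Overall yield = conversion (%) * selectivity (%) / 100
Conversion = 52.6%, Selectivity = 69.3%
Y = 52.6 * 69.3 / 100
= 36.4518 %

36.4518 %


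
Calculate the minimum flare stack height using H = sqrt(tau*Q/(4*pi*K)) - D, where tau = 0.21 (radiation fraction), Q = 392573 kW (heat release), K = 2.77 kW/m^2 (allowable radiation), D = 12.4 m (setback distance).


tau*Q/(4*pi*K) = 0.21 * 392573 / (4 * pi * 2.77) = 2368.37
sqrt(2368.37) = 48.6659
H = 48.6659 - 12.4 = 36.27

36.27 m


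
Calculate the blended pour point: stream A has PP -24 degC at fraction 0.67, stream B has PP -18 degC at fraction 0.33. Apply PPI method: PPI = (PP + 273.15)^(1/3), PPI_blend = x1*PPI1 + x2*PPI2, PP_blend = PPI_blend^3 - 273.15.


PPI_1 = (-24 + 273.15)^(1/3) = 6.292458
PPI_2 = (-18 + 273.15)^(1/3) = 6.342569
PPI_blend = 0.67 * 6.292458 + 0.33 * 6.342569 = 6.308995
PP_blend = 6.308995^3 - 273.15 = 251.1196 - 273.15 = -22.03

-22.03 degC


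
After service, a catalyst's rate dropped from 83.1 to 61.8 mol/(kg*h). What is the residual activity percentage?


Activity (%) = (rate_used / rate_fresh) * 100
rate_used = 61.8, rate_fresh = 83.1
= (61.8 / 83.1) * 100
= 0.7437 * 100 = 74.37

74.37 %


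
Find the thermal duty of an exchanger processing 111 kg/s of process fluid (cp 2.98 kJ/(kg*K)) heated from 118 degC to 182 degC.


Q = m_dot * cp * delta_T
delta_T = 182 - 118 = 64 K
Q = 111 * 2.98 * 64
= 330.78 * 64
= 21169.92 kW

21169.92 kW


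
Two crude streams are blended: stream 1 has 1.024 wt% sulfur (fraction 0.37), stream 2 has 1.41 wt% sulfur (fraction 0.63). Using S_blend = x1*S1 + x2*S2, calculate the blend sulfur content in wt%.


Linear sulfur blending: S_blend = x1*S1 + x2*S2
Contribution 1: 0.37 * 1.024 = 0.37888 wt%
Contribution 2: 0.63 * 1.41 = 0.8883 wt%
S_blend = 0.37888 + 0.8883 = 1.26718

1.26718 wt%


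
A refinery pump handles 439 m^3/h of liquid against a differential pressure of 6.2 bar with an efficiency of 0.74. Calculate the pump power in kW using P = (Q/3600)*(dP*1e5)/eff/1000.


Q = 439 / 3600 = 0.121944 m^3/s
P = 0.121944 * (6.2 * 1e5) / 0.74 / 1000 = 102.2

102.2 kW


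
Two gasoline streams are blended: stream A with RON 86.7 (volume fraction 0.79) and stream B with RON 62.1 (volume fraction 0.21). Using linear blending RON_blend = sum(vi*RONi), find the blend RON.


Linear blending: RON_blend = sum(vi * RONi)
Contribution 1: 0.79 * 86.7 = 68.493
Contribution 2: 0.21 * 62.1 = 13.041
RON_blend = 68.493 + 13.041 = 81.534

81.534


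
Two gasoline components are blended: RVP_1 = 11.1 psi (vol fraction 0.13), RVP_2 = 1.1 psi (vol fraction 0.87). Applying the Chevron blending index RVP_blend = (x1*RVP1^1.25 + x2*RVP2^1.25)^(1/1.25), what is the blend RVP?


Chevron index: RVP_blend = (sum xi*RVPi^1.25)^(1/1.25)
RVP^1.25 terms: 0.13 * 11.1^1.25 + 0.87 * 1.1^1.25 = 3.61396
RVP_blend = 3.61396^(1/1.25) = 2.795

2.795 psi


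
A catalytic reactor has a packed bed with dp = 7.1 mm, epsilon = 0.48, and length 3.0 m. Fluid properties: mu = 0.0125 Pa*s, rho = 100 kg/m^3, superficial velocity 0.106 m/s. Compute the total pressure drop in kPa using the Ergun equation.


dp = 7.1 mm = 0.0071 m
Viscous term = 150*0.0125*0.106*(1-0.48)^2 / (0.0071^2*0.48^3) = 9639.92
Inertial term = 1.75*100*0.106^2*(1-0.48) / (0.0071*0.48^3) = 1302.18
dP/L = 9639.92 + 1302.18 = 10942.1 Pa/m
dP = 10942.1 * 3.0 / 1000 = 32.83 kPa

32.83 kPa


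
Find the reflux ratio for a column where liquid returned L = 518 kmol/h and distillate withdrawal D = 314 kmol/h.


Reflux ratio definition: R = L / D (liquid returned / distillate withdrawn)
L = 518 kmol/h, D = 314 kmol/h
R = 518 / 314 = 1.650

1.650


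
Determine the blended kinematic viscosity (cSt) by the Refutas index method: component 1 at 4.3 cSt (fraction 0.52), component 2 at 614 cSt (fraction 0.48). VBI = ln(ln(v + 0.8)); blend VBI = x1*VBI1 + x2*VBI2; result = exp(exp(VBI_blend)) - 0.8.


Refutas method: VBN_i = 14.534*ln(ln(visc_i + 0.8)) + 10.975, blended linearly by mass fraction; since VBN is linear in VBI_i = ln(ln(visc_i + 0.8)) and the fractions sum to 1, blend VBI directly: visc = exp(exp(VBI_blend)) - 0.8
VBI_1 = ln(ln(4.3 + 0.8)) = 0.488114
VBI_2 = ln(ln(614 + 0.8)) = 1.85962
VBI_blend = 0.52 * 0.488114 + 0.48 * 1.85962 = 1.14644
visc_blend = exp(exp(1.14644)) - 0.8 = 22.47

22.47 cSt


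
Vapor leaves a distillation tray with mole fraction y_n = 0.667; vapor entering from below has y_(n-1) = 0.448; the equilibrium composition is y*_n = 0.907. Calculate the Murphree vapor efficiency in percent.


Murphree vapor efficiency: EMV = (y_n - y_(n-1)) / (y*_n - y_(n-1)) * 100
EMV = (0.667 - 0.448) / (0.907 - 0.448) * 100 = 0.219 / 0.459 * 100 = 47.71

47.71 %


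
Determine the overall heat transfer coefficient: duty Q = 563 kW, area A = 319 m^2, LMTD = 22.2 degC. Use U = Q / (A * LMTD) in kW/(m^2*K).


From Q = U*A*LMTD, U = Q / (A * LMTD)
U = 563 / (319 * 22.2) = 563 / 7081.8 = 0.07950

0.07950 kW/(m^2*K)


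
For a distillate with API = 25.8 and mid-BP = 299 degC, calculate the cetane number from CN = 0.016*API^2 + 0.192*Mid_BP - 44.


CN = 0.016 * 25.8^2 + 0.192 * 299 - 44
CN = 10.65024 + 57.408 - 44 = 24.05824

24.05824


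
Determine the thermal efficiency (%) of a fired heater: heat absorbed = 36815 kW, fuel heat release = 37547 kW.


Furnace efficiency = Q_absorbed / Q_fuel * 100
= 36815 / 37547 * 100 = 98.05

98.05 %


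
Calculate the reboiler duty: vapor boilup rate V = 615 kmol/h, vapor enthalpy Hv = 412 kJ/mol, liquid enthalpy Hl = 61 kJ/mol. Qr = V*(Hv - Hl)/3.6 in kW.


Qr = 615 * (412 - 61) / 3.6 = 615 * 351 / 3.6 = 59960

59960 kW


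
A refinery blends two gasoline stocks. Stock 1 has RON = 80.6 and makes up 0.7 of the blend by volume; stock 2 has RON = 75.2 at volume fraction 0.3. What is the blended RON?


Linear blending: RON_blend = sum(vi * RONi)
Contribution 1: 0.7 * 80.6 = 56.42
Contribution 2: 0.3 * 75.2 = 22.56
RON_blend = 56.42 + 22.56 = 78.98

78.98


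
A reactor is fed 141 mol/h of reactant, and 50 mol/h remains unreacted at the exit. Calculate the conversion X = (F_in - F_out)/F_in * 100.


X = (F_in - F_out) / F_in * 100
Moles reacted = 141 - 50 = 91
X = 91 / 141 * 100
= 0.6454 * 100
= 64.54 %

64.54 %


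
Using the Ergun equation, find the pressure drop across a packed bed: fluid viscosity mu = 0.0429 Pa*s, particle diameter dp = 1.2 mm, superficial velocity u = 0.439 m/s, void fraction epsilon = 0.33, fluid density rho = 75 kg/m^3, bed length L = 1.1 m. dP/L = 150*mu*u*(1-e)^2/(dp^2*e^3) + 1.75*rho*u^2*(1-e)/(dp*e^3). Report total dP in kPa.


dp = 1.2 mm = 0.0012 m
Viscous term = 150*0.0429*0.439*(1-0.33)^2 / (0.0012^2*0.33^3) = 24505200
Inertial term = 1.75*75*0.439^2*(1-0.33) / (0.0012*0.33^3) = 392989
dP/L = 24505200 + 392989 = 24898200 Pa/m
dP = 24898200 * 1.1 / 1000 = 27390 kPa

27390 kPa
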